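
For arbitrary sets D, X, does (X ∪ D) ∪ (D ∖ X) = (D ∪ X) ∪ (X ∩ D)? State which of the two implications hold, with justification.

Both inclusions hold; the sets are equal.

(⟹) Let x ∈ (X ∪ D) ∪ (D ∖ X). Then either x ∈ D and x ∉ X; or x ∈ X and x ∉ D; or x ∈ D ∩ X. In each case x ∈ (D ∪ X) ∪ (X ∩ D), so (X ∪ D) ∪ (D ∖ X) ⊆ (D ∪ X) ∪ (X ∩ D).

(⟸) Let x ∈ (D ∪ X) ∪ (X ∩ D). Then either x ∈ D and x ∉ X; or x ∈ X and x ∉ D; or x ∈ D ∩ X. In each case x ∈ (X ∪ D) ∪ (D ∖ X), so (D ∪ X) ∪ (X ∩ D) ⊆ (X ∪ D) ∪ (D ∖ X).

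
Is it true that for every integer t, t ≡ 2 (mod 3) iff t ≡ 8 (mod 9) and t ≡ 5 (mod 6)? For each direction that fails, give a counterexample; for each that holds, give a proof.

Only the converse holds.

(→) This fails: t = 2 gives 2 ≡ 2 (mod 3) but 2 ≡ 2 (mod 9), so the conjunction on the right does not hold.

(←) Conversely, if t ≡ 8 (mod 9) and t ≡ 5 (mod 6), then by the Chinese remainder theorem t ≡ 17 (mod 18). Since 17 ≡ 2 (mod 3) and 3 ∣ 18, we get t ≡ 2 (mod 3).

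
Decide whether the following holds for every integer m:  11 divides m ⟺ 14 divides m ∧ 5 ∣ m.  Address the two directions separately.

Neither implication holds.

(→) This fails: take m = 11. Certainly 11 ∣ 11, but 14 ∤ 11.

(←) This fails: take m = 70. Both 14 ∣ 70 and 5 ∣ 70, yet 70 is not a multiple of 11 (since 70 = 6·11 + 4), so 11 ∤ 70.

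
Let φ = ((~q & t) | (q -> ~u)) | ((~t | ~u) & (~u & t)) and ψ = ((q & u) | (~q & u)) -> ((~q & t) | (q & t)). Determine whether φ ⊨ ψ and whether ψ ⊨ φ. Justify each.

Neither implication holds.

(→) This fails. Under t = F, u = T, q = F, the left side is true but the right side is false.

(←) This fails. Under t = T, u = T, q = T, the left side is false but the right side is true.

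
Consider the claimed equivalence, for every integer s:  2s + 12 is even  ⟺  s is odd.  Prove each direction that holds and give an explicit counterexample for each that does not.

(⇒) This fails: take s = 4. Then 2s + 12 = 20, which is even, yet s = 4 is even, not odd.

(⇐) Suppose s is odd. Since 2 is even, 2s is even for every s, so 2s + 12 has the same parity as 12, which is even. Hence 2s + 12 is even.

Not equivalent: only (⇐) holds.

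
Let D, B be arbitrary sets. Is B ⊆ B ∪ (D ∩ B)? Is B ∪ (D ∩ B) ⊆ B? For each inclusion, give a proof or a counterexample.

Both inclusions hold.

(⊆) Let x ∈ B. Then either x ∈ B and x ∉ D; or x ∈ D ∩ B. In each case x ∈ B ∪ (D ∩ B), so B ⊆ B ∪ (D ∩ B).

(⊇) Let x ∈ B ∪ (D ∩ B). Then either x ∈ B and x ∉ D; or x ∈ D ∩ B. In each case x ∈ B, so B ∪ (D ∩ B) ⊆ B.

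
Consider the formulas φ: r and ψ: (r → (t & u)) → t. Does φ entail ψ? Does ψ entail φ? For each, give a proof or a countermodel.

(→) Assume the antecedent. If u is true, the antecedent forces (u = T, r = T, t = F) or (u = T, r = T, t = T), and (r → (t & u)) → t holds there. If u is false, the antecedent forces (u = F, r = T, t = F) or (u = F, r = T, t = T), and (r → (t & u)) → t holds there. Either way (r → (t & u)) → t holds.

(←) This fails. Under u = F, r = F, t = T, the left side is false but the right side is true.

Only the forward direction holds.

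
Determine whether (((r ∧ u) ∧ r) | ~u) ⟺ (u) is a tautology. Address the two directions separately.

(⇒) fails and (⇐) fails.

Forward direction. This fails. Under r = F, u = F, the left side is true but the right side is false.

Converse. This fails. Under r = F, u = T, the left side is false but the right side is true.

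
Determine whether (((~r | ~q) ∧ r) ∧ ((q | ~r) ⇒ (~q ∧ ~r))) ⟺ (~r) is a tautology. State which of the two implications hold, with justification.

(⇒) fails and (⇐) fails.

(→) This fails. Under q = F, r = T, the left side is true but the right side is false.

(←) This fails. Under q = F, r = F, the left side is false but the right side is true.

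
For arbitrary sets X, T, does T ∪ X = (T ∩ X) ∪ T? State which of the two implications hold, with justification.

(⊆) fails; (⊇) holds.

(⟹) This inclusion fails. Take X = {1}, T = ∅; then 1 ∈ T ∪ X but 1 ∉ (T ∩ X) ∪ T.

(⟸) Let x ∈ (T ∩ X) ∪ T. Then either x ∈ T and x ∉ X; or x ∈ X ∩ T. In each case x ∈ T ∪ X, so (T ∩ X) ∪ T ⊆ T ∪ X.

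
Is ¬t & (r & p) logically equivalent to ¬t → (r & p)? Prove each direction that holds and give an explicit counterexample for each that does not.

(⇒) holds; (⇐) fails.

(⟸) This fails. Under t = T, p = F, r = F, the left side is false but the right side is true.

(⟹) Assume the antecedent. If t is true, the antecedent cannot hold. If t is false, the antecedent forces (t = F, p = T, r = T), and ¬t → (r & p) holds there. Either way ¬t → (r & p) holds.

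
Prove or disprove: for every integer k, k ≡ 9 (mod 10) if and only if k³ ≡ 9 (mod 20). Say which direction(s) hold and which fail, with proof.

Only the converse holds.

[⇐] The residues r modulo 20 with r³ ≡ 9 (mod 20) are exactly {9}, and each is ≡ 9 (mod 10).

[⇒] This fails: take k = 19. Then 19 ≡ 9 (mod 10), but 19³ = 6859 ≡ 19 (mod 20), not 9.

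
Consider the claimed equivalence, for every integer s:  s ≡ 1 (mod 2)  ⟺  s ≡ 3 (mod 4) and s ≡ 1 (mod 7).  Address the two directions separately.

Not equivalent: only (⇐) holds.

(⟹) This fails: s = 1 gives 1 ≡ 1 (mod 2) but 1 ≡ 1 (mod 4), so the conjunction on the right does not hold.

(⟸) Conversely, if s ≡ 3 (mod 4) and s ≡ 1 (mod 7), then by the Chinese remainder theorem s ≡ 15 (mod 28). Since 15 ≡ 1 (mod 2) and 2 ∣ 28, we get s ≡ 1 (mod 2).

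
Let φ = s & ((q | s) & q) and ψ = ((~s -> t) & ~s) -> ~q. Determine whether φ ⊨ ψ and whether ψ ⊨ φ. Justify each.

(⟹) Assume the antecedent. If s is true, ((~s -> t) & ~s) -> ~q reduces to true regardless of the other variables. If s is false, the antecedent cannot hold. Either way ((~s -> t) & ~s) -> ~q holds.

(⟸) This fails. Under s = F, q = F, t = F, the left side is false but the right side is true.

Not equivalent: only (⇒) holds.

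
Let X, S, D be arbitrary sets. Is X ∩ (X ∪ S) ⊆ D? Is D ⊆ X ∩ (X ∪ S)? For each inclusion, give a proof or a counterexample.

(⊆) This inclusion fails. Take X = {1}, S = ∅, D = ∅; then 1 ∈ X ∩ (X ∪ S) but 1 ∉ D.

(⊇) This inclusion fails. Take X = ∅, S = ∅, D = {1}; then 1 ∈ D but 1 ∉ X ∩ (X ∪ S).

Both inclusions fail.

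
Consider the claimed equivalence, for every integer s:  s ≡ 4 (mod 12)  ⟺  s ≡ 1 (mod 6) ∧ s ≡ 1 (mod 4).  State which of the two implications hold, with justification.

Neither direction holds.

[⇒] This fails: s = 4 gives 4 ≡ 4 (mod 12) but 4 ≡ 4 (mod 6), so the conjunction on the right does not hold.

[⇐] This fails: s = 1 satisfies both congruences on the right (1 ≡ 1 mod 6 and 1 ≡ 1 mod 4) yet 1 ≡ 1 (mod 12), not 4.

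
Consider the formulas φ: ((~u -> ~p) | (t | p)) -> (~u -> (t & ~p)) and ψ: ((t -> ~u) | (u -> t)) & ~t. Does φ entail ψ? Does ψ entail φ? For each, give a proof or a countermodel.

Both directions fail.

(⟹) This fails. Under t = T, p = F, u = F, the left side is true but the right side is false.

(⟸) This fails. Under t = F, p = F, u = F, the left side is false but the right side is true.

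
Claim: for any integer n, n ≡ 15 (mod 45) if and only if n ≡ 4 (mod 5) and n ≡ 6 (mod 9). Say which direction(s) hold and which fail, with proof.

[⇒] This fails: n = 15 gives 15 ≡ 15 (mod 45) but 15 ≡ 0 (mod 5), so the conjunction on the right does not hold.

[⇐] This fails: n = 24 satisfies both congruences on the right (24 ≡ 4 mod 5 and 24 ≡ 6 mod 9) yet 24 ≡ 24 (mod 45), not 15.

Neither direction holds.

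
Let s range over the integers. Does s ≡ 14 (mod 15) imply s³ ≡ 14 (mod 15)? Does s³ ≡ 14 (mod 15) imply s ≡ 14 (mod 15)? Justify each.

Equivalent; both directions hold.

(⟹) Suppose s ≡ 14 (mod 15). Write s = 15j + 14. Then (15j + 14)³ = 3375j³ + 9450j² + 8820j + 2744 = 15(225j³ + 630j² + 588j + 182) + 14, so s³ ≡ 14 (mod 15).

(⟸) Conversely, suppose s³ ≡ 14 (mod 15). The only residue r in {0, …, 14} with r³ ≡ 14 (mod 15) is r = 14, so s ≡ 14 (mod 15).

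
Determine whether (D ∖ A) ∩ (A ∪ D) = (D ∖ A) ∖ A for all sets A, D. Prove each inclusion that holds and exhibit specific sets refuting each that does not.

Forward inclusion. Let x ∈ (D ∖ A) ∩ (A ∪ D). Then x ∈ D and x ∉ A, from which x ∈ (D ∖ A) ∖ A.

Reverse inclusion. Let x ∈ (D ∖ A) ∖ A. Then x ∈ D and x ∉ A, from which x ∈ (D ∖ A) ∩ (A ∪ D).

Both inclusions hold; the sets are equal.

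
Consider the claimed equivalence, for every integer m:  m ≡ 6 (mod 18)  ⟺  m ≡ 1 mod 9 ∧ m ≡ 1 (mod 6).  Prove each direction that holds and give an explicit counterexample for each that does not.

Neither direction holds.

(⟹) This fails: m = 6 gives 6 ≡ 6 (mod 18) but 6 ≡ 6 (mod 9), so the conjunction on the right does not hold.

(⟸) This fails: m = 1 satisfies both congruences on the right (1 ≡ 1 mod 9 and 1 ≡ 1 mod 6) yet 1 ≡ 1 (mod 18), not 6.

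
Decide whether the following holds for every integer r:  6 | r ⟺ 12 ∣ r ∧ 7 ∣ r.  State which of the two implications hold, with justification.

Only the reverse direction holds.

(→) This fails: take r = 6. Certainly 6 ∣ 6, but 12 ∤ 6.

(←) Suppose 12 ∣ r and 7 ∣ r. Any common multiple of 12 and 7 is a multiple of their lcm; here gcd(12, 7) = 1, so lcm(12, 7) = 12·7 = 84, so 84 ∣ r. Since 6 ∣ 84, it follows that 6 ∣ r.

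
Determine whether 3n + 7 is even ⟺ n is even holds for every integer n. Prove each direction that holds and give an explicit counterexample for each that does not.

Forward direction. This fails: n = 5 gives 3n + 7 = 22, which is even, but 5 is odd, not even.

Converse. This also fails: n = 2 is even, but 3n + 7 = 13 is odd, not even.

Neither direction holds.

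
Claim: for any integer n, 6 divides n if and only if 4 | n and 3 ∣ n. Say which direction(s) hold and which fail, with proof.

(→) This fails: take n = 6. Certainly 6 ∣ 6, but 4 ∤ 6.

(←) Suppose 4 ∣ n and 3 ∣ n. Any common multiple of 4 and 3 is a multiple of their lcm; here gcd(4, 3) = 1, so lcm(4, 3) = 4·3 = 12, so 12 ∣ n. Since 6 ∣ 12, it follows that 6 ∣ n.

(⇒) fails; (⇐) holds.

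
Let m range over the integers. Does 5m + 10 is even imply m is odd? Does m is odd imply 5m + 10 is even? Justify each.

Both directions fail.

Forward direction. This fails: m = 6 gives 5m + 10 = 40, which is even, but 6 is even, not odd.

Converse. This also fails: m = 7 is odd, but 5m + 10 = 45 is odd, not even.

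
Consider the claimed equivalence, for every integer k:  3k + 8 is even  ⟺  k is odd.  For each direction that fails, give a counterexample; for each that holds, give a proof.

Forward direction. This fails: k = 2 gives 3k + 8 = 14, which is even, but 2 is even, not odd.

Converse. This also fails: k = 5 is odd, but 3k + 8 = 23 is odd, not even.

Both directions fail.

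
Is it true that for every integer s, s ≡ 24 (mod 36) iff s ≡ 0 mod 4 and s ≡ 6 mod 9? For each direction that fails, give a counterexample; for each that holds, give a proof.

Equivalent; both directions hold.

(→) Suppose s ≡ 24 (mod 36); write s = 36j + 24. Since 4 ∣ 36, reducing mod 4 gives s ≡ 24 ≡ 0 (mod 4); since 9 ∣ 36, reducing mod 9 gives s ≡ 24 ≡ 6 (mod 9).

(←) Conversely, if s ≡ 0 (mod 4) and s ≡ 6 (mod 9), then by the Chinese remainder theorem s ≡ 24 (mod 36). This is exactly s ≡ 24 (mod 36).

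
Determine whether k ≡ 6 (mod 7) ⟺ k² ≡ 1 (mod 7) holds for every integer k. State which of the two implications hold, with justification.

[⇒] Suppose k ≡ 6 (mod 7). Write k = 7j + 6. Then (7j + 6)² = 49j² + 84j + 36 = 7(7j² + 12j + 5) + 1, so k² ≡ 1 (mod 7).

[⇐] This fails: take k = 1. Then 1² = 1 ≡ 1 (mod 7), yet 1 ≡ 1 (mod 7), not 6.

Only the forward direction holds.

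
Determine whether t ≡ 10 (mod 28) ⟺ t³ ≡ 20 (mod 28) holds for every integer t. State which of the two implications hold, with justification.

Not equivalent: only (⇒) holds.

Forward direction. Suppose t ≡ 10 (mod 28). Write t = 28j + 10. Then (28j + 10)³ = 21952j³ + 23520j² + 8400j + 1000 = 28(784j³ + 840j² + 300j + 35) + 20, so t³ ≡ 20 (mod 28).

Converse. This fails: take t = 6. Then 6³ = 216 ≡ 20 (mod 28), yet 6 ≡ 6 (mod 28), not 10.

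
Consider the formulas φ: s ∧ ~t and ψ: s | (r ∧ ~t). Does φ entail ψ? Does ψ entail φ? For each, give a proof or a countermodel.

Not equivalent: only (⇒) holds.

Forward direction. Assume the antecedent. If t is true, the antecedent cannot hold. If t is false, the antecedent forces (t = F, r = F, s = T) or (t = F, r = T, s = T), and s | (r ∧ ~t) holds there. Either way s | (r ∧ ~t) holds.

Converse. This fails. Under t = F, r = T, s = F, the left side is false but the right side is true.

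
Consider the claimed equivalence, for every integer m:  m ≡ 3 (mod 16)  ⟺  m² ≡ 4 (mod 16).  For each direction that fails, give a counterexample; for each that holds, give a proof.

Neither implication holds.

[⇒] This fails: take m = 3. Then 3 ≡ 3 (mod 16), but 3² = 9 ≡ 9 (mod 16), not 4.

[⇐] This fails: take m = 2. Then 2² = 4 ≡ 4 (mod 16), yet 2 ≡ 2 (mod 16), not 3.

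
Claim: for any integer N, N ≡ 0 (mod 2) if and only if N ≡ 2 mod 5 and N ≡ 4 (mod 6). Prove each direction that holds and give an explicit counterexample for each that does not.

(⟸) If N ≡ 2 (mod 5) and N ≡ 4 (mod 6), then by the Chinese remainder theorem N ≡ 22 (mod 30). Since 22 ≡ 0 (mod 2) and 2 ∣ 30, we get N ≡ 0 (mod 2).

(⟹) This fails: N = 0 gives 0 ≡ 0 (mod 2) but 0 ≡ 0 (mod 5), so the conjunction on the right does not hold.

Only the converse holds.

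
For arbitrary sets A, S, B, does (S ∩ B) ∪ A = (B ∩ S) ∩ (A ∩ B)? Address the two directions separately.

Only the reverse inclusion holds.

(⊇) Let x ∈ (B ∩ S) ∩ (A ∩ B). Then x ∈ A ∩ S ∩ B, from which x ∈ (S ∩ B) ∪ A.

(⊆) This inclusion fails. Take A = {1}, S = ∅, B = ∅; then 1 ∈ (S ∩ B) ∪ A but 1 ∉ (B ∩ S) ∩ (A ∩ B).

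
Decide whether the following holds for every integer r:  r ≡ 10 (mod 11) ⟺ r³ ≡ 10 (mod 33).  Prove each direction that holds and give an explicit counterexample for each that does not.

(⟹) This fails: take r = 21. Then 21 ≡ 10 (mod 11), but 21³ = 9261 ≡ 21 (mod 33), not 10.

(⟸) Conversely, the residues r modulo 33 with r³ ≡ 10 (mod 33) are exactly {10}, and each is ≡ 10 (mod 11).

Only the converse holds.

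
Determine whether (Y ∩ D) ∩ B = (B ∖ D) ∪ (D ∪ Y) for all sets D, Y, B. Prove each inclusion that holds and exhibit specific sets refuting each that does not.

The sets are not equal: only the forward inclusion holds.

Forward inclusion. Let x ∈ (Y ∩ D) ∩ B. Then x ∈ D ∩ Y ∩ B, from which x ∈ (B ∖ D) ∪ (D ∪ Y).

Reverse inclusion. This inclusion fails. Take D = {1}, Y = ∅, B = ∅; then 1 ∈ (B ∖ D) ∪ (D ∪ Y) but 1 ∉ (Y ∩ D) ∩ B.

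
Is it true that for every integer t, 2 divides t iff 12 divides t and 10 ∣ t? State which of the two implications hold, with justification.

Converse. Suppose 12 ∣ t and 10 ∣ t. Any common multiple of 12 and 10 is a multiple of their lcm; here lcm(12, 10) = 12·10/gcd(12, 10) = 120/2 = 60, so 60 ∣ t. Since 2 ∣ 60, it follows that 2 ∣ t.

Forward direction. This fails: take t = 2. Certainly 2 ∣ 2, but 12 ∤ 2.

Not equivalent: only (⇐) holds.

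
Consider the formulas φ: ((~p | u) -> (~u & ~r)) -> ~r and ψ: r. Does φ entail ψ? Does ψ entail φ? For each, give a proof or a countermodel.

(→) This fails. Under r = F, p = F, u = F, the left side is true but the right side is false.

(←) This fails. Under r = T, p = T, u = F, the left side is false but the right side is true.

Neither direction holds.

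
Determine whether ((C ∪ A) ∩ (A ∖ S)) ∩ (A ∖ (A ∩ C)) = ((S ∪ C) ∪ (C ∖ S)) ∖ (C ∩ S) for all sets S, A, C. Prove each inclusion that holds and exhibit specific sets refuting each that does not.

Neither inclusion holds.

(⟹) This inclusion fails. Take S = ∅, A = {1}, C = ∅; then 1 ∈ ((C ∪ A) ∩ (A ∖ S)) ∩ (A ∖ (A ∩ C)) but 1 ∉ ((S ∪ C) ∪ (C ∖ S)) ∖ (C ∩ S).

(⟸) This inclusion fails. Take S = {1}, A = ∅, C = ∅; then 1 ∈ ((S ∪ C) ∪ (C ∖ S)) ∖ (C ∩ S) but 1 ∉ ((C ∪ A) ∩ (A ∖ S)) ∩ (A ∖ (A ∩ C)).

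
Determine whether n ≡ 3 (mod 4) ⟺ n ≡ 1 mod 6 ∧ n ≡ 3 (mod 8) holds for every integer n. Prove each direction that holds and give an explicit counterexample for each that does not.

Only the reverse direction holds.

(⟸) If n ≡ 1 (mod 6) and n ≡ 3 (mod 8), then by the Chinese remainder theorem n ≡ 19 (mod 24). Since 19 ≡ 3 (mod 4) and 4 ∣ 24, we get n ≡ 3 (mod 4).

(⟹) This fails: n = 3 gives 3 ≡ 3 (mod 4) but 3 ≡ 3 (mod 6), so the conjunction on the right does not hold.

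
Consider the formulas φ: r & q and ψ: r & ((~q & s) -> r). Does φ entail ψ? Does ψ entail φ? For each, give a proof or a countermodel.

(⇒) Assume the antecedent. If s is true, the antecedent forces (s = T, q = T, r = T), and r & ((~q & s) -> r) holds there. If s is false, the antecedent forces (s = F, q = T, r = T), and r & ((~q & s) -> r) holds there. Either way r & ((~q & s) -> r) holds.

(⇐) This fails. Under s = F, q = F, r = T, the left side is false but the right side is true.

Only the forward direction holds.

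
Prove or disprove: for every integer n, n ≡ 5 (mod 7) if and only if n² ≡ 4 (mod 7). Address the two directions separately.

(⟹) Suppose n ≡ 5 (mod 7). Write n = 7j + 5. Then (7j + 5)² = 49j² + 70j + 25 = 7(7j² + 10j + 3) + 4, so n² ≡ 4 (mod 7).

(⟸) This fails: take n = 2. Then 2² = 4 ≡ 4 (mod 7), yet 2 ≡ 2 (mod 7), not 5.

(⇒) holds; (⇐) fails.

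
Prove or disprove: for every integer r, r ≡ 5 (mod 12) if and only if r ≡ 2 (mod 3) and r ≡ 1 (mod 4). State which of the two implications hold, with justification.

Forward direction. Suppose r ≡ 5 (mod 12); write r = 12j + 5. Since 3 ∣ 12, reducing mod 3 gives r ≡ 5 ≡ 2 (mod 3); since 4 ∣ 12, reducing mod 4 gives r ≡ 5 ≡ 1 (mod 4).

Converse. If r ≡ 2 (mod 3) and r ≡ 1 (mod 4), then by the Chinese remainder theorem r ≡ 5 (mod 12). This is exactly r ≡ 5 (mod 12).

Both directions hold.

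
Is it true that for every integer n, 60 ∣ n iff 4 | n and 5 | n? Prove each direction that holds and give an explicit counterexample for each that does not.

Not equivalent: only (⇒) holds.

(⇐) This fails: take n = 20. Both 4 ∣ 20 and 5 ∣ 20, yet 20 is not a multiple of 60 (since 20 = 0·60 + 20), so 60 ∤ 20.

(⇒) If 60 ∣ n, write n = 60q. Since 60 = 15·4, n = 4·(15q), so 4 ∣ n; and since 60 = 12·5, n = 5·(12q), so 5 ∣ n.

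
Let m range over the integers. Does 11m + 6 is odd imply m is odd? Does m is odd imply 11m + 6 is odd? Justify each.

Equivalent; both directions hold.

Forward direction. Suppose 11m + 6 is odd. Since 11 is odd, 11m and m have the same parity, so 11m + 6 ≡ m + 6 (mod 2). As 6 is even, 11m + 6 is odd exactly when m is odd. Thus m is odd.

Converse. Suppose m is odd; write m = 2j + 1. Then 11m + 6 = 11·(2j + 1) + 6 = 2·11j + 17, which is odd.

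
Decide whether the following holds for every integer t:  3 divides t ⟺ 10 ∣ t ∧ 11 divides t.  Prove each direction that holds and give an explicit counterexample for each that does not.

[⇒] This fails: take t = 3. Certainly 3 ∣ 3, but 10 ∤ 3.

[⇐] This fails: take t = 110. Both 10 ∣ 110 and 11 ∣ 110, yet 110 is not a multiple of 3 (since 110 = 36·3 + 2), so 3 ∤ 110.

Neither direction holds.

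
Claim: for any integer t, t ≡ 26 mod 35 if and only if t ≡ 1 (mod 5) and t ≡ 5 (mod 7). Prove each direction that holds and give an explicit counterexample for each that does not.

Equivalent; both directions hold.

(→) Suppose t ≡ 26 (mod 35); write t = 35j + 26. Since 5 ∣ 35, reducing mod 5 gives t ≡ 26 ≡ 1 (mod 5); since 7 ∣ 35, reducing mod 7 gives t ≡ 26 ≡ 5 (mod 7).

(←) Conversely, if t ≡ 1 (mod 5) and t ≡ 5 (mod 7), then by the Chinese remainder theorem t ≡ 26 (mod 35). This is exactly t ≡ 26 (mod 35).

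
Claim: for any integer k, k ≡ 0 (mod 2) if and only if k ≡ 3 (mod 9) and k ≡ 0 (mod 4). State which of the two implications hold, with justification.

Only the converse holds.

Forward direction. This fails: k = 0 gives 0 ≡ 0 (mod 2) but 0 ≡ 0 (mod 9), so the conjunction on the right does not hold.

Converse. If k ≡ 3 (mod 9) and k ≡ 0 (mod 4), then by the Chinese remainder theorem k ≡ 12 (mod 36). Since 12 ≡ 0 (mod 2) and 2 ∣ 36, we get k ≡ 0 (mod 2).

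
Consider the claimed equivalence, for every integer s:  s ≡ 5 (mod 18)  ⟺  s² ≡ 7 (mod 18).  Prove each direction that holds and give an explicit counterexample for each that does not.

(⇒) holds; (⇐) fails.

[⇒] Suppose s ≡ 5 (mod 18). Write s = 18j + 5. Then (18j + 5)² = 324j² + 180j + 25 = 18(18j² + 10j + 1) + 7, so s² ≡ 7 (mod 18).

[⇐] This fails: take s = 13. Then 13² = 169 ≡ 7 (mod 18), yet 13 ≡ 13 (mod 18), not 5.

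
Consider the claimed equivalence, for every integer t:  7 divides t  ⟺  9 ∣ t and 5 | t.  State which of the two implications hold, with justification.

Neither implication holds.

Forward direction. This fails: take t = 7. Certainly 7 ∣ 7, but 9 ∤ 7.

Converse. This fails: take t = 45. Both 9 ∣ 45 and 5 ∣ 45, yet 45 is not a multiple of 7 (since 45 = 6·7 + 3), so 7 ∤ 45.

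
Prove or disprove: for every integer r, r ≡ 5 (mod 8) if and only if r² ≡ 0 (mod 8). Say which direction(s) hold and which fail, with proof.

Neither implication holds.

(⇒) This fails: take r = 5. Then 5 ≡ 5 (mod 8), but 5² = 25 ≡ 1 (mod 8), not 0.

(⇐) This fails: take r = 0. Then 0² = 0 ≡ 0 (mod 8), yet 0 ≡ 0 (mod 8), not 5.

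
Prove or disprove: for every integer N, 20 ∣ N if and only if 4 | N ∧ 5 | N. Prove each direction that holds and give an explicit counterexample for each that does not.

The biconditional holds.

[⇒] If 20 ∣ N, write N = 20q. Since 20 = 5·4, N = 4·(5q), so 4 ∣ N; and since 20 = 4·5, N = 5·(4q), so 5 ∣ N.

[⇐] Suppose 4 ∣ N and 5 ∣ N. Any common multiple of 4 and 5 is a multiple of their lcm; here gcd(4, 5) = 1, so lcm(4, 5) = 4·5 = 20, so 20 ∣ N.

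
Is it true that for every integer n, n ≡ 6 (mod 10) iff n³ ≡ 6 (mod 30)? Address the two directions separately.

(→) This fails: take n = 16. Then 16 ≡ 6 (mod 10), but 16³ = 4096 ≡ 16 (mod 30), not 6.

(←) Conversely, the residues r modulo 30 with r³ ≡ 6 (mod 30) are exactly {6}, and each is ≡ 6 (mod 10).

Only the converse holds.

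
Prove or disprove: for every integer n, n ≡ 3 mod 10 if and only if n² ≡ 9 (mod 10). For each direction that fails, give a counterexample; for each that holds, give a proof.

(→) Suppose n ≡ 3 mod 10. Write n = 10j + 3. Then (10j + 3)² = 100j² + 60j + 9 = 10(10j² + 6j) + 9, so n² ≡ 9 (mod 10).

(←) This fails: take n = 7. Then 7² = 49 ≡ 9 (mod 10), yet 7 ≡ 7 (mod 10), not 3.

The forward direction holds; the converse fails.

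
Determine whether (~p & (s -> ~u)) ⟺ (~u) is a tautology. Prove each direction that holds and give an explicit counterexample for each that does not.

[⇒] This fails. Under p = F, s = F, u = T, the left side is true but the right side is false.

[⇐] This fails. Under p = T, s = F, u = F, the left side is false but the right side is true.

Neither implication holds.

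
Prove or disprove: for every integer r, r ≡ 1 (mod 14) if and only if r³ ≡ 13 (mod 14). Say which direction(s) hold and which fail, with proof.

Neither implication holds.

[⇒] This fails: take r = 1. Then 1 ≡ 1 (mod 14), but 1³ = 1 ≡ 1 (mod 14), not 13.

[⇐] This fails: take r = 3. Then 3³ = 27 ≡ 13 (mod 14), yet 3 ≡ 3 (mod 14), not 1.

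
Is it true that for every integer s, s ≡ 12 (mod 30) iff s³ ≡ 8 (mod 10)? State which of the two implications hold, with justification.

The forward direction holds; the converse fails.

Converse. This fails: take s = 2. Then 2³ = 8 ≡ 8 (mod 10), yet 2 ≡ 2 (mod 30), not 12.

Forward direction. Suppose s ≡ 12 (mod 30). Then s³ ≡ 12³ = 1728 (mod 30), and since 10 ∣ 30, also s³ ≡ 8 (mod 10).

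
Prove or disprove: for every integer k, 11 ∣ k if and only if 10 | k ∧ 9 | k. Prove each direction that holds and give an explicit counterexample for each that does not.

(→) This fails: take k = 11. Certainly 11 ∣ 11, but 10 ∤ 11.

(←) This fails: take k = 90. Both 10 ∣ 90 and 9 ∣ 90, yet 90 is not a multiple of 11 (since 90 = 8·11 + 2), so 11 ∤ 90.

Neither implication holds.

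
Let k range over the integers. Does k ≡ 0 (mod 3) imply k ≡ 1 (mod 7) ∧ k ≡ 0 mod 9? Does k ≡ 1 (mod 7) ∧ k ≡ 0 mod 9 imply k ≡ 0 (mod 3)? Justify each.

The forward direction fails; the converse holds.

(⟹) This fails: k = 0 gives 0 ≡ 0 (mod 3) but 0 ≡ 0 (mod 7), so the conjunction on the right does not hold.

(⟸) Conversely, if k ≡ 1 (mod 7) and k ≡ 0 (mod 9), then by the Chinese remainder theorem k ≡ 36 (mod 63). Since 36 ≡ 0 (mod 3) and 3 ∣ 63, we get k ≡ 0 (mod 3).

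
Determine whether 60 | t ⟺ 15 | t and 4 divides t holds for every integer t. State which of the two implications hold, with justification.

Forward direction. If 60 ∣ t, write t = 60q. Since 60 = 4·15, t = 15·(4q), so 15 ∣ t; and since 60 = 15·4, t = 4·(15q), so 4 ∣ t.

Converse. Suppose 15 ∣ t and 4 ∣ t. Any common multiple of 15 and 4 is a multiple of their lcm; here gcd(15, 4) = 1, so lcm(15, 4) = 15·4 = 60, so 60 ∣ t.

Both directions hold; the statement is true.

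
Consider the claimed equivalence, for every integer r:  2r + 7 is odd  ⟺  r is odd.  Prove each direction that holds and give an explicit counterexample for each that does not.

(⇒) This fails: take r = 4. Then 2r + 7 = 15, which is odd, yet r = 4 is even, not odd.

(⇐) Suppose r is odd. Since 2 is even, 2r is even for every r, so 2r + 7 has the same parity as 7, which is odd. Hence 2r + 7 is odd.

(⇒) fails; (⇐) holds.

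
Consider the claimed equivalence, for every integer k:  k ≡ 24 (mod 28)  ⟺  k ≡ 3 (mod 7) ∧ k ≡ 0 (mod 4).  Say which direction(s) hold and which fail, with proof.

(→) Suppose k ≡ 24 (mod 28); write k = 28j + 24. Since 7 ∣ 28, reducing mod 7 gives k ≡ 24 ≡ 3 (mod 7); since 4 ∣ 28, reducing mod 4 gives k ≡ 24 ≡ 0 (mod 4).

(←) Conversely, if k ≡ 3 (mod 7) and k ≡ 0 (mod 4), then by the Chinese remainder theorem k ≡ 24 (mod 28). This is exactly k ≡ 24 (mod 28).

Both directions hold.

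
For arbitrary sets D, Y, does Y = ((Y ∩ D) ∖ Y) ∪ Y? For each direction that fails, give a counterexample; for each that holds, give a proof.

The two sets are equal.

Forward inclusion. Let x ∈ Y. Then either x ∈ Y and x ∉ D; or x ∈ D ∩ Y. In each case x ∈ ((Y ∩ D) ∖ Y) ∪ Y, so Y ⊆ ((Y ∩ D) ∖ Y) ∪ Y.

Reverse inclusion. Let x ∈ ((Y ∩ D) ∖ Y) ∪ Y. Then either x ∈ Y and x ∉ D; or x ∈ D ∩ Y. In each case x ∈ Y, so ((Y ∩ D) ∖ Y) ∪ Y ⊆ Y.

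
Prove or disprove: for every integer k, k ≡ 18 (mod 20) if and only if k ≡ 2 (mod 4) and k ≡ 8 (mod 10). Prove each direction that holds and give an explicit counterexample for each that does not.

Both directions hold; the statement is true.

[⇒] Suppose k ≡ 18 (mod 20); write k = 20j + 18. Since 4 ∣ 20, reducing mod 4 gives k ≡ 18 ≡ 2 (mod 4); since 10 ∣ 20, reducing mod 10 gives k ≡ 18 ≡ 8 (mod 10).

[⇐] Conversely, if k ≡ 2 (mod 4) and k ≡ 8 (mod 10), then by the Chinese remainder theorem k ≡ 18 (mod 20). This is exactly k ≡ 18 (mod 20).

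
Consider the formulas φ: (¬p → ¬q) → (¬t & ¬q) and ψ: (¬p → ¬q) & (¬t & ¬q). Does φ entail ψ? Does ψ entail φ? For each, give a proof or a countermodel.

Only the converse holds.

[⇒] This fails. Under t = F, q = T, p = F, the left side is true but the right side is false.

[⇐] Assume the antecedent. If t is true, the antecedent cannot hold. If t is false, the antecedent forces (t = F, q = F, p = F) or (t = F, q = F, p = T), and (¬p → ¬q) → (¬t & ¬q) holds there. Either way (¬p → ¬q) → (¬t & ¬q) holds.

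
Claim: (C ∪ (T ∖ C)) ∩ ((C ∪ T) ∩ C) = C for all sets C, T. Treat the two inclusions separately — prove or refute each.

Both inclusions hold.

(⟹) Let x ∈ (C ∪ (T ∖ C)) ∩ ((C ∪ T) ∩ C). Then either x ∈ C and x ∉ T; or x ∈ C ∩ T. In each case x ∈ C, so (C ∪ (T ∖ C)) ∩ ((C ∪ T) ∩ C) ⊆ C.

(⟸) Let x ∈ C. Then either x ∈ C and x ∉ T; or x ∈ C ∩ T. In each case x ∈ (C ∪ (T ∖ C)) ∩ ((C ∪ T) ∩ C), so C ⊆ (C ∪ (T ∖ C)) ∩ ((C ∪ T) ∩ C).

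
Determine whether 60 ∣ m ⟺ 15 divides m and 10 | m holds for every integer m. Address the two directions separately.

(⇒) holds; (⇐) fails.

(⟹) If 60 ∣ m, write m = 60q. Since 60 = 4·15, m = 15·(4q), so 15 ∣ m; and since 60 = 6·10, m = 10·(6q), so 10 ∣ m.

(⟸) This fails: take m = 30. Both 15 ∣ 30 and 10 ∣ 30, yet 30 is not a multiple of 60 (since 30 = 0·60 + 30), so 60 ∤ 30.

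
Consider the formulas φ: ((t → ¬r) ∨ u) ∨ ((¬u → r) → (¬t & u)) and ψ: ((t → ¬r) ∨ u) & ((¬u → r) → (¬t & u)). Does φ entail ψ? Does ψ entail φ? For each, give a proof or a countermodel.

Not equivalent: only (⇐) holds.

(⇐) Assume the antecedent. If u is true, the consequent reduces to true regardless of the other variables. If u is false, the antecedent forces (u = F, t = F, r = F) or (u = F, t = T, r = F), and the consequent holds there. Either way the consequent holds.

(⇒) This fails. Under u = T, t = T, r = F, the left side is true but the right side is false.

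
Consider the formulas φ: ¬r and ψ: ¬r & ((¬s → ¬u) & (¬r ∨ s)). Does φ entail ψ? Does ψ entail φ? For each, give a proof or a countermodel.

Only the reverse direction holds.

(⟸) Assume the antecedent. If s is true, the antecedent forces (s = T, u = F, r = F) or (s = T, u = T, r = F), and ¬r holds there. If s is false, the antecedent forces (s = F, u = F, r = F), and ¬r holds there. Either way ¬r holds.

(⟹) This fails. Under s = F, u = T, r = F, the left side is true but the right side is false.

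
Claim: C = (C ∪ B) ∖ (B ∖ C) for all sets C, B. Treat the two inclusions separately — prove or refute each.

The two sets are equal.

Forward inclusion. Let x ∈ C. Then either x ∈ C and x ∉ B; or x ∈ C ∩ B. In each case x ∈ (C ∪ B) ∖ (B ∖ C), so C ⊆ (C ∪ B) ∖ (B ∖ C).

Reverse inclusion. Let x ∈ (C ∪ B) ∖ (B ∖ C). Then either x ∈ C and x ∉ B; or x ∈ C ∩ B. In each case x ∈ C, so (C ∪ B) ∖ (B ∖ C) ⊆ C.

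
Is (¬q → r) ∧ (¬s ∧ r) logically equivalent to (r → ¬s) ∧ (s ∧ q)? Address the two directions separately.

(⇒) fails and (⇐) fails.

(→) This fails. Under s = F, r = T, q = F, the left side is true but the right side is false.

(←) This fails. Under s = T, r = F, q = T, the left side is false but the right side is true.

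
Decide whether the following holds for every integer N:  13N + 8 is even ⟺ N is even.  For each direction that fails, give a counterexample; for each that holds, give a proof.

Equivalent; both directions hold.

(→) Suppose 13N + 8 is even. Since 13 is odd, 13N and N have the same parity, so 13N + 8 ≡ N + 8 (mod 2). As 8 is even, 13N + 8 is even exactly when N is even. Thus N is even.

(←) Conversely, suppose N is even; write N = 2j. Then 13N + 8 = 13·(2j) + 8 = 2·13j + 8, which is even.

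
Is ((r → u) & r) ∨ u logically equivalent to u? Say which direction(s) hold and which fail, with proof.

The biconditional holds.

(←) Assume the antecedent. If r is true, the antecedent forces (r = T, u = T), and ((r → u) & r) ∨ u holds there. If r is false, the antecedent forces (r = F, u = T), and ((r → u) & r) ∨ u holds there. Either way ((r → u) & r) ∨ u holds.

(→) Assume the antecedent. If r is true, the antecedent forces (r = T, u = T), and u holds there. If r is false, the antecedent forces (r = F, u = T), and u holds there. Either way u holds.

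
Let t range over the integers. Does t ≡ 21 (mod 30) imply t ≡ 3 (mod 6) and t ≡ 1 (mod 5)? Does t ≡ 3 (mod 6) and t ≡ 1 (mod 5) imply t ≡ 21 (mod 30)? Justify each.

Forward direction. Suppose t ≡ 21 (mod 30); write t = 30j + 21. Since 6 ∣ 30, reducing mod 6 gives t ≡ 21 ≡ 3 (mod 6); since 5 ∣ 30, reducing mod 5 gives t ≡ 21 ≡ 1 (mod 5).

Converse. If t ≡ 3 (mod 6) and t ≡ 1 (mod 5), then by the Chinese remainder theorem t ≡ 21 (mod 30). This is exactly t ≡ 21 (mod 30).

Both implications hold.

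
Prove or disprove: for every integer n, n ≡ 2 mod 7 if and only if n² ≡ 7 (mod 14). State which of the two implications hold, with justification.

Forward direction. This fails: take n = 2. Then 2 ≡ 2 (mod 7), but 2² = 4 ≡ 4 (mod 14), not 7.

Converse. This fails: take n = 7. Then 7² = 49 ≡ 7 (mod 14), yet 7 ≡ 0 (mod 7), not 2.

(⇒) fails and (⇐) fails.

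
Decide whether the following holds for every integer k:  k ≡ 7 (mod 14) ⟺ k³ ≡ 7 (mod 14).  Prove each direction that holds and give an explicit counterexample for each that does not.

Both implications hold.

[⇒] Suppose k ≡ 7 (mod 14). Write k = 14j + 7. Then (14j + 7)³ = 2744j³ + 4116j² + 2058j + 343 = 14(196j³ + 294j² + 147j + 24) + 7, so k³ ≡ 7 (mod 14).

[⇐] Conversely, suppose k³ ≡ 7 (mod 14). The only residue r in {0, …, 13} with r³ ≡ 7 (mod 14) is r = 7, so k ≡ 7 (mod 14).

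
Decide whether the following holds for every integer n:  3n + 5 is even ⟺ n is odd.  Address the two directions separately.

(⇒) Suppose 3n + 5 is even. Since 3 is odd, 3n and n have the same parity, so 3n + 5 ≡ n + 5 (mod 2). As 5 is odd, 3n + 5 is even exactly when n is odd. Thus n is odd.

(⇐) Conversely, suppose n is odd; write n = 2j + 1. Then 3n + 5 = 3·(2j + 1) + 5 = 2·3j + 8, which is even.

Both implications hold.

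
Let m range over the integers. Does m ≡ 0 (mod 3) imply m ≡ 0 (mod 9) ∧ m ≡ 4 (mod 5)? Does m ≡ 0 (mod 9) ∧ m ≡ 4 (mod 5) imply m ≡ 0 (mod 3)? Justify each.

Only the reverse direction holds.

[⇐] If m ≡ 0 (mod 9) and m ≡ 4 (mod 5), then by the Chinese remainder theorem m ≡ 9 (mod 45). Since 9 ≡ 0 (mod 3) and 3 ∣ 45, we get m ≡ 0 (mod 3).

[⇒] This fails: m = 0 gives 0 ≡ 0 (mod 3) but 0 ≡ 0 (mod 5), so the conjunction on the right does not hold.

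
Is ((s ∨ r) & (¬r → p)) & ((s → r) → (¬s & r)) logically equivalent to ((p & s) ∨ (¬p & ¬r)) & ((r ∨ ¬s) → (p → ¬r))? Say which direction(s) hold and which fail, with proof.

(⟹) This fails. Under r = T, s = F, p = F, the left side is true but the right side is false.

(⟸) This fails. Under r = F, s = F, p = F, the left side is false but the right side is true.

Neither direction holds.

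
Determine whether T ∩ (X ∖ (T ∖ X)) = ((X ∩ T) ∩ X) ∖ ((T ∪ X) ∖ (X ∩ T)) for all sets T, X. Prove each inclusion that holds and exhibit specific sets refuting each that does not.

Forward inclusion. Let x ∈ T ∩ (X ∖ (T ∖ X)). Then x ∈ T ∩ X, from which x ∈ ((X ∩ T) ∩ X) ∖ ((T ∪ X) ∖ (X ∩ T)).

Reverse inclusion. Let x ∈ ((X ∩ T) ∩ X) ∖ ((T ∪ X) ∖ (X ∩ T)). Then x ∈ T ∩ X, from which x ∈ T ∩ (X ∖ (T ∖ X)).

Both inclusions hold.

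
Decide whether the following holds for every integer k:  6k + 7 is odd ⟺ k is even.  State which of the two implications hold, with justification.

Only the reverse direction holds.

[⇒] This fails: take k = 3. Then 6k + 7 = 25, which is odd, yet k = 3 is odd, not even.

[⇐] Suppose k is even. Since 6 is even, 6k is even for every k, so 6k + 7 has the same parity as 7, which is odd. Hence 6k + 7 is odd.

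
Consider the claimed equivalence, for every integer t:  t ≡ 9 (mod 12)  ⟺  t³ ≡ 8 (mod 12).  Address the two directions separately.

(⇒) fails and (⇐) fails.

(⇒) This fails: take t = 9. Then 9 ≡ 9 (mod 12), but 9³ = 729 ≡ 9 (mod 12), not 8.

(⇐) This fails: take t = 2. Then 2³ = 8 ≡ 8 (mod 12), yet 2 ≡ 2 (mod 12), not 9.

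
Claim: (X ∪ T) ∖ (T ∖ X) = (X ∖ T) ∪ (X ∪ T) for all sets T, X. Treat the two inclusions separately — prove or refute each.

(⊆) Let x ∈ (X ∪ T) ∖ (T ∖ X). Then either x ∈ X and x ∉ T; or x ∈ T ∩ X. In each case x ∈ (X ∖ T) ∪ (X ∪ T), so (X ∪ T) ∖ (T ∖ X) ⊆ (X ∖ T) ∪ (X ∪ T).

(⊇) This inclusion fails. Take T = {1}, X = ∅; then 1 ∈ (X ∖ T) ∪ (X ∪ T) but 1 ∉ (X ∪ T) ∖ (T ∖ X).

(⊆) holds; (⊇) fails.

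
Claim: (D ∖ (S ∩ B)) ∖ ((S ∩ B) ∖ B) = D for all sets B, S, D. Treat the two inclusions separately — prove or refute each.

(⊆) Let x ∈ (D ∖ (S ∩ B)) ∖ ((S ∩ B) ∖ B). Then either x ∈ D and x ∉ B, S; or x ∈ B ∩ D and x ∉ S; or x ∈ S ∩ D and x ∉ B. In each case x ∈ D, so (D ∖ (S ∩ B)) ∖ ((S ∩ B) ∖ B) ⊆ D.

(⊇) This inclusion fails. Take B = {1}, S = {1}, D = {1}; then 1 ∈ D but 1 ∉ (D ∖ (S ∩ B)) ∖ ((S ∩ B) ∖ B).

The sets are not equal: only the forward inclusion holds.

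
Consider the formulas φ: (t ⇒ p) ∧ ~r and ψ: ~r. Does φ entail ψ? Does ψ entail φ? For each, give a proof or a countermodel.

(→) Assume the antecedent. If r is true, the antecedent cannot hold. If r is false, ~r reduces to true regardless of the other variables. Either way ~r holds.

(←) This fails. Under r = F, t = T, p = F, the left side is false but the right side is true.

Only the forward direction holds.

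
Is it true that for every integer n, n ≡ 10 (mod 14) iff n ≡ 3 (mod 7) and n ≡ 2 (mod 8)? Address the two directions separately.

[⇒] This fails: n = 24 gives 24 ≡ 10 (mod 14) but 24 ≡ 0 (mod 8), so the conjunction on the right does not hold.

[⇐] Conversely, if n ≡ 3 (mod 7) and n ≡ 2 (mod 8), then by the Chinese remainder theorem n ≡ 10 (mod 56). Since 10 ≡ 10 (mod 14) and 14 ∣ 56, we get n ≡ 10 (mod 14).

(⇒) fails; (⇐) holds.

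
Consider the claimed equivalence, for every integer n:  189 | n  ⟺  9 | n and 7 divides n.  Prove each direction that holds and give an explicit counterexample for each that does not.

Only the forward direction holds.

Converse. This fails: take n = 63. Both 9 ∣ 63 and 7 ∣ 63, yet 63 is not a multiple of 189 (since 63 = 0·189 + 63), so 189 ∤ 63.

Forward direction. If 189 ∣ n, write n = 189q. Since 189 = 21·9, n = 9·(21q), so 9 ∣ n; and since 189 = 27·7, n = 7·(27q), so 7 ∣ n.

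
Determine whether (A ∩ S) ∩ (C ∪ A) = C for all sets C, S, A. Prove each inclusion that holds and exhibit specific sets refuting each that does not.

(⟹) This inclusion fails. Take C = ∅, S = {1}, A = {1}; then 1 ∈ (A ∩ S) ∩ (C ∪ A) but 1 ∉ C.

(⟸) This inclusion fails. Take C = {1}, S = ∅, A = ∅; then 1 ∈ C but 1 ∉ (A ∩ S) ∩ (C ∪ A).

Both inclusions fail.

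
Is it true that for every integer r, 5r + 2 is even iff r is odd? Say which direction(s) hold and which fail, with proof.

[⇒] This fails: r = 4 gives 5r + 2 = 22, which is even, but 4 is even, not odd.

[⇐] This also fails: r = 1 is odd, but 5r + 2 = 7 is odd, not even.

(⇒) fails and (⇐) fails.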